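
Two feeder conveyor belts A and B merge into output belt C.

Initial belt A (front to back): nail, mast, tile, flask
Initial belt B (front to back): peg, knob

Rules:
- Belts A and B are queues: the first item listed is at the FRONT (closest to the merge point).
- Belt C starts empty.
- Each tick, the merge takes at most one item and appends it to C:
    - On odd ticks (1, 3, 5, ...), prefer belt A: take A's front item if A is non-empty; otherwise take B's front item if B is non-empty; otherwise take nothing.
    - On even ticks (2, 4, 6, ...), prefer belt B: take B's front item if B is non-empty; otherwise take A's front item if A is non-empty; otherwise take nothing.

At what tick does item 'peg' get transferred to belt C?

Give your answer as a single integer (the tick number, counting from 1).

Answer: 2

Derivation:
Tick 1: prefer A, take nail from A; A=[mast,tile,flask] B=[peg,knob] C=[nail]
Tick 2: prefer B, take peg from B; A=[mast,tile,flask] B=[knob] C=[nail,peg]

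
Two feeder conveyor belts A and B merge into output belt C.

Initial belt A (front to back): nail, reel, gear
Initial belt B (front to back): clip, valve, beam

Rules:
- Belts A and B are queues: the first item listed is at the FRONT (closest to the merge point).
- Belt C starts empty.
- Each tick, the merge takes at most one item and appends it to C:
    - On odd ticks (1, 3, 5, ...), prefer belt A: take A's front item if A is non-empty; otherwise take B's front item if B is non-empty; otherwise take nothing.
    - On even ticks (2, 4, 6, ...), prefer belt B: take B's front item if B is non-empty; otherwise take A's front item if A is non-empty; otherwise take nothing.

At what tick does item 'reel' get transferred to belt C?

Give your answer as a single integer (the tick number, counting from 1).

Tick 1: prefer A, take nail from A; A=[reel,gear] B=[clip,valve,beam] C=[nail]
Tick 2: prefer B, take clip from B; A=[reel,gear] B=[valve,beam] C=[nail,clip]
Tick 3: prefer A, take reel from A; A=[gear] B=[valve,beam] C=[nail,clip,reel]

Answer: 3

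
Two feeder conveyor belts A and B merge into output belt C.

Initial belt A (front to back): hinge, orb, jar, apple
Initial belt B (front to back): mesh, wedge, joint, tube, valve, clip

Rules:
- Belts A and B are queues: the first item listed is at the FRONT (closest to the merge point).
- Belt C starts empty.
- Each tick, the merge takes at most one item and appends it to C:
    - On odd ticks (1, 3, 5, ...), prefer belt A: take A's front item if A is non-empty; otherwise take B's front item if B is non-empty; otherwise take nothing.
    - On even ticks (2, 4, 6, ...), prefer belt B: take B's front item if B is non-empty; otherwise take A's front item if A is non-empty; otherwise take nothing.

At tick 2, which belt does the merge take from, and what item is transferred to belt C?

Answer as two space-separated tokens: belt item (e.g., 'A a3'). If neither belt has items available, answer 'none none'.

Tick 1: prefer A, take hinge from A; A=[orb,jar,apple] B=[mesh,wedge,joint,tube,valve,clip] C=[hinge]
Tick 2: prefer B, take mesh from B; A=[orb,jar,apple] B=[wedge,joint,tube,valve,clip] C=[hinge,mesh]

Answer: B mesh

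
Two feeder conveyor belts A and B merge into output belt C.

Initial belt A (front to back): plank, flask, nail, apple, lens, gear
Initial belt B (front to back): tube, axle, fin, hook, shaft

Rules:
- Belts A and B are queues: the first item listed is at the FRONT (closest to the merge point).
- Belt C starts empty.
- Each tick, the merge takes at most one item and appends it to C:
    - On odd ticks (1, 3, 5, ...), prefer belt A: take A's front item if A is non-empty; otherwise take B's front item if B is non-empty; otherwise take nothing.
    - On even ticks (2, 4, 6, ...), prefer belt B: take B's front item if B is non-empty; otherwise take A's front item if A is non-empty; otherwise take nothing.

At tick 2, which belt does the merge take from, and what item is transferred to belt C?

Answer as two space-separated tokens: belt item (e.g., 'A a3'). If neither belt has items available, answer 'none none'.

Answer: B tube

Derivation:
Tick 1: prefer A, take plank from A; A=[flask,nail,apple,lens,gear] B=[tube,axle,fin,hook,shaft] C=[plank]
Tick 2: prefer B, take tube from B; A=[flask,nail,apple,lens,gear] B=[axle,fin,hook,shaft] C=[plank,tube]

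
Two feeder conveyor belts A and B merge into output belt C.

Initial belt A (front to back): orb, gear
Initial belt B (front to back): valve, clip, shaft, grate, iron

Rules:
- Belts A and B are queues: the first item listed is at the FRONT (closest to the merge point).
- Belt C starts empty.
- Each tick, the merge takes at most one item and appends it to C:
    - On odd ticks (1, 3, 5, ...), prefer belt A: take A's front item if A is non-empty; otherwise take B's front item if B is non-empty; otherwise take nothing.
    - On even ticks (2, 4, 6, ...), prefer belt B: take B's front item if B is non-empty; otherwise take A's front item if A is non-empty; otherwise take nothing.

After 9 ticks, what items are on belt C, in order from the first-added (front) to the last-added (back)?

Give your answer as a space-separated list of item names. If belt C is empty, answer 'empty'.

Tick 1: prefer A, take orb from A; A=[gear] B=[valve,clip,shaft,grate,iron] C=[orb]
Tick 2: prefer B, take valve from B; A=[gear] B=[clip,shaft,grate,iron] C=[orb,valve]
Tick 3: prefer A, take gear from A; A=[-] B=[clip,shaft,grate,iron] C=[orb,valve,gear]
Tick 4: prefer B, take clip from B; A=[-] B=[shaft,grate,iron] C=[orb,valve,gear,clip]
Tick 5: prefer A, take shaft from B; A=[-] B=[grate,iron] C=[orb,valve,gear,clip,shaft]
Tick 6: prefer B, take grate from B; A=[-] B=[iron] C=[orb,valve,gear,clip,shaft,grate]
Tick 7: prefer A, take iron from B; A=[-] B=[-] C=[orb,valve,gear,clip,shaft,grate,iron]
Tick 8: prefer B, both empty, nothing taken; A=[-] B=[-] C=[orb,valve,gear,clip,shaft,grate,iron]
Tick 9: prefer A, both empty, nothing taken; A=[-] B=[-] C=[orb,valve,gear,clip,shaft,grate,iron]

Answer: orb valve gear clip shaft grate iron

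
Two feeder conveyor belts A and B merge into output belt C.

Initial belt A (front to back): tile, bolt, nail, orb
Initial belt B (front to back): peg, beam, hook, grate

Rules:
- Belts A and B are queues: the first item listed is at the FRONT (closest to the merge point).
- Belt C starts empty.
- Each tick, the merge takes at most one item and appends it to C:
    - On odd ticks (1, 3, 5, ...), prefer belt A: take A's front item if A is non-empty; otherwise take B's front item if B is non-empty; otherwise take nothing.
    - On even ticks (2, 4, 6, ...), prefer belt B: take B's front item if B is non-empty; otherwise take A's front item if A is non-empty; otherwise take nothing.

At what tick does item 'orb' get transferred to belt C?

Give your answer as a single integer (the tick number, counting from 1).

Answer: 7

Derivation:
Tick 1: prefer A, take tile from A; A=[bolt,nail,orb] B=[peg,beam,hook,grate] C=[tile]
Tick 2: prefer B, take peg from B; A=[bolt,nail,orb] B=[beam,hook,grate] C=[tile,peg]
Tick 3: prefer A, take bolt from A; A=[nail,orb] B=[beam,hook,grate] C=[tile,peg,bolt]
Tick 4: prefer B, take beam from B; A=[nail,orb] B=[hook,grate] C=[tile,peg,bolt,beam]
Tick 5: prefer A, take nail from A; A=[orb] B=[hook,grate] C=[tile,peg,bolt,beam,nail]
Tick 6: prefer B, take hook from B; A=[orb] B=[grate] C=[tile,peg,bolt,beam,nail,hook]
Tick 7: prefer A, take orb from A; A=[-] B=[grate] C=[tile,peg,bolt,beam,nail,hook,orb]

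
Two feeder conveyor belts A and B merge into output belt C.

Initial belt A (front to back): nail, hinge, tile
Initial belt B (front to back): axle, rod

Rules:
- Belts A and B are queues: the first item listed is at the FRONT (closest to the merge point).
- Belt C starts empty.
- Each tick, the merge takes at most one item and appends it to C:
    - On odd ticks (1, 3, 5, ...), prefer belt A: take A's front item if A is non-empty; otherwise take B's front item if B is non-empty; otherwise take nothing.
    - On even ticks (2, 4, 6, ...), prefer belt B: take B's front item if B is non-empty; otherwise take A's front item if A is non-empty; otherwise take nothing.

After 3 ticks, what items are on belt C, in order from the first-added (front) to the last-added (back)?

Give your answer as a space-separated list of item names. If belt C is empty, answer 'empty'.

Tick 1: prefer A, take nail from A; A=[hinge,tile] B=[axle,rod] C=[nail]
Tick 2: prefer B, take axle from B; A=[hinge,tile] B=[rod] C=[nail,axle]
Tick 3: prefer A, take hinge from A; A=[tile] B=[rod] C=[nail,axle,hinge]

Answer: nail axle hinge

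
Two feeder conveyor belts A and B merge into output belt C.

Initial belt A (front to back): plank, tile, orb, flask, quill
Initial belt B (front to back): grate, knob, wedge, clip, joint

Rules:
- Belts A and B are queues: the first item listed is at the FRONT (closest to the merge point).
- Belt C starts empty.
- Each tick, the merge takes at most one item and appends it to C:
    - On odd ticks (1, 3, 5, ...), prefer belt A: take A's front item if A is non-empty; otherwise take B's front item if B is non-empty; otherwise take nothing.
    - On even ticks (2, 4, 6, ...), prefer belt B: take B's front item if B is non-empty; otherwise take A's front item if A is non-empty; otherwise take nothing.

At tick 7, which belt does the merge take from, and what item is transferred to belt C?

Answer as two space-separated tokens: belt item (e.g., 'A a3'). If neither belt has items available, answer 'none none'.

Tick 1: prefer A, take plank from A; A=[tile,orb,flask,quill] B=[grate,knob,wedge,clip,joint] C=[plank]
Tick 2: prefer B, take grate from B; A=[tile,orb,flask,quill] B=[knob,wedge,clip,joint] C=[plank,grate]
Tick 3: prefer A, take tile from A; A=[orb,flask,quill] B=[knob,wedge,clip,joint] C=[plank,grate,tile]
Tick 4: prefer B, take knob from B; A=[orb,flask,quill] B=[wedge,clip,joint] C=[plank,grate,tile,knob]
Tick 5: prefer A, take orb from A; A=[flask,quill] B=[wedge,clip,joint] C=[plank,grate,tile,knob,orb]
Tick 6: prefer B, take wedge from B; A=[flask,quill] B=[clip,joint] C=[plank,grate,tile,knob,orb,wedge]
Tick 7: prefer A, take flask from A; A=[quill] B=[clip,joint] C=[plank,grate,tile,knob,orb,wedge,flask]

Answer: A flask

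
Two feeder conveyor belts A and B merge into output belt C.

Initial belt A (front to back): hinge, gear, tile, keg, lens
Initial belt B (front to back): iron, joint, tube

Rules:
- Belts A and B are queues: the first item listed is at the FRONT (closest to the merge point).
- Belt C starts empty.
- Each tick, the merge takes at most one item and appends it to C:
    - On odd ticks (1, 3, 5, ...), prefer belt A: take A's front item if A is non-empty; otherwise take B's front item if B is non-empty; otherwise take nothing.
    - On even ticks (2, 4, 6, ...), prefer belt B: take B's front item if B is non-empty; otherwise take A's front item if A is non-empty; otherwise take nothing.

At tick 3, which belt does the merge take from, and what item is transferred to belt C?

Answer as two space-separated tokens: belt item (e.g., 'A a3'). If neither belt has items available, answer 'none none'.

Answer: A gear

Derivation:
Tick 1: prefer A, take hinge from A; A=[gear,tile,keg,lens] B=[iron,joint,tube] C=[hinge]
Tick 2: prefer B, take iron from B; A=[gear,tile,keg,lens] B=[joint,tube] C=[hinge,iron]
Tick 3: prefer A, take gear from A; A=[tile,keg,lens] B=[joint,tube] C=[hinge,iron,gear]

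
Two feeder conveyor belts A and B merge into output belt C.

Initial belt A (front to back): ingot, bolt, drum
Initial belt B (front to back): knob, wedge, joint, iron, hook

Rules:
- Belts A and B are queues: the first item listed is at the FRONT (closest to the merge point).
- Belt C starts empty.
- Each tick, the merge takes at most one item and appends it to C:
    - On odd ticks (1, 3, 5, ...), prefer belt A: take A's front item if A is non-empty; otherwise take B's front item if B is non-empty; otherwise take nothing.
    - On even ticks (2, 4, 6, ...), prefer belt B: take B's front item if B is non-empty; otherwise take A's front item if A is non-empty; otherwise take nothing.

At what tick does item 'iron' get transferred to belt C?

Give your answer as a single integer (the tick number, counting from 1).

Answer: 7

Derivation:
Tick 1: prefer A, take ingot from A; A=[bolt,drum] B=[knob,wedge,joint,iron,hook] C=[ingot]
Tick 2: prefer B, take knob from B; A=[bolt,drum] B=[wedge,joint,iron,hook] C=[ingot,knob]
Tick 3: prefer A, take bolt from A; A=[drum] B=[wedge,joint,iron,hook] C=[ingot,knob,bolt]
Tick 4: prefer B, take wedge from B; A=[drum] B=[joint,iron,hook] C=[ingot,knob,bolt,wedge]
Tick 5: prefer A, take drum from A; A=[-] B=[joint,iron,hook] C=[ingot,knob,bolt,wedge,drum]
Tick 6: prefer B, take joint from B; A=[-] B=[iron,hook] C=[ingot,knob,bolt,wedge,drum,joint]
Tick 7: prefer A, take iron from B; A=[-] B=[hook] C=[ingot,knob,bolt,wedge,drum,joint,iron]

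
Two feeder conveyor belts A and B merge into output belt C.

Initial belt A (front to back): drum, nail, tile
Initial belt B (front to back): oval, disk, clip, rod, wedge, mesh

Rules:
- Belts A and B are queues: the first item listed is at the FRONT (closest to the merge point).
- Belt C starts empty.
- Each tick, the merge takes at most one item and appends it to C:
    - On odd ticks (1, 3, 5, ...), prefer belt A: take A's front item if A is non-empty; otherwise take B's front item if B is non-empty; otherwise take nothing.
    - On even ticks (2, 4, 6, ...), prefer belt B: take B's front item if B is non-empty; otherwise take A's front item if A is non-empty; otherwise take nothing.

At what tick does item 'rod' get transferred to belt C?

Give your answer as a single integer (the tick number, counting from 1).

Tick 1: prefer A, take drum from A; A=[nail,tile] B=[oval,disk,clip,rod,wedge,mesh] C=[drum]
Tick 2: prefer B, take oval from B; A=[nail,tile] B=[disk,clip,rod,wedge,mesh] C=[drum,oval]
Tick 3: prefer A, take nail from A; A=[tile] B=[disk,clip,rod,wedge,mesh] C=[drum,oval,nail]
Tick 4: prefer B, take disk from B; A=[tile] B=[clip,rod,wedge,mesh] C=[drum,oval,nail,disk]
Tick 5: prefer A, take tile from A; A=[-] B=[clip,rod,wedge,mesh] C=[drum,oval,nail,disk,tile]
Tick 6: prefer B, take clip from B; A=[-] B=[rod,wedge,mesh] C=[drum,oval,nail,disk,tile,clip]
Tick 7: prefer A, take rod from B; A=[-] B=[wedge,mesh] C=[drum,oval,nail,disk,tile,clip,rod]

Answer: 7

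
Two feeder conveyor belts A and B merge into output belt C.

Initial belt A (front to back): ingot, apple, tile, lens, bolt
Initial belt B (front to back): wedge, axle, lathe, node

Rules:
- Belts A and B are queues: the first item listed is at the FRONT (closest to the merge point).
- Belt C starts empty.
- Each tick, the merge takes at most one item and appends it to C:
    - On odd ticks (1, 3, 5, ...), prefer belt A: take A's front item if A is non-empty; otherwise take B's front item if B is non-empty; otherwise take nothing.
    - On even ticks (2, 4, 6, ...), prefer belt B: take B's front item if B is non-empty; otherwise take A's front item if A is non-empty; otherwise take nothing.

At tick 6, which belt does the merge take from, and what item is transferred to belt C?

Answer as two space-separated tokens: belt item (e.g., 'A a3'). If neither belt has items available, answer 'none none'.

Answer: B lathe

Derivation:
Tick 1: prefer A, take ingot from A; A=[apple,tile,lens,bolt] B=[wedge,axle,lathe,node] C=[ingot]
Tick 2: prefer B, take wedge from B; A=[apple,tile,lens,bolt] B=[axle,lathe,node] C=[ingot,wedge]
Tick 3: prefer A, take apple from A; A=[tile,lens,bolt] B=[axle,lathe,node] C=[ingot,wedge,apple]
Tick 4: prefer B, take axle from B; A=[tile,lens,bolt] B=[lathe,node] C=[ingot,wedge,apple,axle]
Tick 5: prefer A, take tile from A; A=[lens,bolt] B=[lathe,node] C=[ingot,wedge,apple,axle,tile]
Tick 6: prefer B, take lathe from B; A=[lens,bolt] B=[node] C=[ingot,wedge,apple,axle,tile,lathe]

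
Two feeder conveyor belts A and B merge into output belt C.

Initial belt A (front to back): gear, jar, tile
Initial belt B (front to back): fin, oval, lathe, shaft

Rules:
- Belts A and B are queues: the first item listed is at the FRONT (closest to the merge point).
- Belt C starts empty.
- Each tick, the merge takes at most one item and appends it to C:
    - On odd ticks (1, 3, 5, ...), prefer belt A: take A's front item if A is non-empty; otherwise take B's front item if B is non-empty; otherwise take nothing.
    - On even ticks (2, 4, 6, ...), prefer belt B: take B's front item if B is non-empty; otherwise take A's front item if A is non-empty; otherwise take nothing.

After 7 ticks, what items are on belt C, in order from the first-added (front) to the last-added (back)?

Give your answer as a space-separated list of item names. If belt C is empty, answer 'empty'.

Answer: gear fin jar oval tile lathe shaft

Derivation:
Tick 1: prefer A, take gear from A; A=[jar,tile] B=[fin,oval,lathe,shaft] C=[gear]
Tick 2: prefer B, take fin from B; A=[jar,tile] B=[oval,lathe,shaft] C=[gear,fin]
Tick 3: prefer A, take jar from A; A=[tile] B=[oval,lathe,shaft] C=[gear,fin,jar]
Tick 4: prefer B, take oval from B; A=[tile] B=[lathe,shaft] C=[gear,fin,jar,oval]
Tick 5: prefer A, take tile from A; A=[-] B=[lathe,shaft] C=[gear,fin,jar,oval,tile]
Tick 6: prefer B, take lathe from B; A=[-] B=[shaft] C=[gear,fin,jar,oval,tile,lathe]
Tick 7: prefer A, take shaft from B; A=[-] B=[-] C=[gear,fin,jar,oval,tile,lathe,shaft]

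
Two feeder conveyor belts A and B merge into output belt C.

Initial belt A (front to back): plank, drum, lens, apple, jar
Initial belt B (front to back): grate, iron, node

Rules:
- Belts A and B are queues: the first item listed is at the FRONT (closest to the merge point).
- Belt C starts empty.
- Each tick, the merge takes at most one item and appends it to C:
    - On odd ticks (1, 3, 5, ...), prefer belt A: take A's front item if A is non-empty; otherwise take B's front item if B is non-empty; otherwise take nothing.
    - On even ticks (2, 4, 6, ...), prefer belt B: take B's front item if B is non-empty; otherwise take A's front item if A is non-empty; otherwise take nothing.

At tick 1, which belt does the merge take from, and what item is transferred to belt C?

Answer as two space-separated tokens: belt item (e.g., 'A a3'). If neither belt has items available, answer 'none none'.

Tick 1: prefer A, take plank from A; A=[drum,lens,apple,jar] B=[grate,iron,node] C=[plank]

Answer: A plank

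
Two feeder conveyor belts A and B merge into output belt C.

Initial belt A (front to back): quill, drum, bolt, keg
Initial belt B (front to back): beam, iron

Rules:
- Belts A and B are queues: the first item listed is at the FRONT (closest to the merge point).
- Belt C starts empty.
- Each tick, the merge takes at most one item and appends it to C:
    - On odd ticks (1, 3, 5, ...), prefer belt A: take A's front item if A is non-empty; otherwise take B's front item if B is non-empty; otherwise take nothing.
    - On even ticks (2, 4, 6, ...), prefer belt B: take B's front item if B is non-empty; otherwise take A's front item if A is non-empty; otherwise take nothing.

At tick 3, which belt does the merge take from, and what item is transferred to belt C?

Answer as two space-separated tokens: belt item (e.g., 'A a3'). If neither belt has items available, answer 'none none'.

Tick 1: prefer A, take quill from A; A=[drum,bolt,keg] B=[beam,iron] C=[quill]
Tick 2: prefer B, take beam from B; A=[drum,bolt,keg] B=[iron] C=[quill,beam]
Tick 3: prefer A, take drum from A; A=[bolt,keg] B=[iron] C=[quill,beam,drum]

Answer: A drum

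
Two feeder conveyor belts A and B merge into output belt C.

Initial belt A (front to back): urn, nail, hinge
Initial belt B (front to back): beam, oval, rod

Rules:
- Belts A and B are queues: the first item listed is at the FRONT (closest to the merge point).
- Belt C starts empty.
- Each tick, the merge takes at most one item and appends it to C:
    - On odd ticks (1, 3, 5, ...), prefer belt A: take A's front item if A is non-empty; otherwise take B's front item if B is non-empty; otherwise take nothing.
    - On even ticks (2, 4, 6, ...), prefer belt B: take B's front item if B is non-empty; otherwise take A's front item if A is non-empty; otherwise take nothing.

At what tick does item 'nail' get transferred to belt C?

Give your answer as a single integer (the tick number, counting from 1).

Tick 1: prefer A, take urn from A; A=[nail,hinge] B=[beam,oval,rod] C=[urn]
Tick 2: prefer B, take beam from B; A=[nail,hinge] B=[oval,rod] C=[urn,beam]
Tick 3: prefer A, take nail from A; A=[hinge] B=[oval,rod] C=[urn,beam,nail]

Answer: 3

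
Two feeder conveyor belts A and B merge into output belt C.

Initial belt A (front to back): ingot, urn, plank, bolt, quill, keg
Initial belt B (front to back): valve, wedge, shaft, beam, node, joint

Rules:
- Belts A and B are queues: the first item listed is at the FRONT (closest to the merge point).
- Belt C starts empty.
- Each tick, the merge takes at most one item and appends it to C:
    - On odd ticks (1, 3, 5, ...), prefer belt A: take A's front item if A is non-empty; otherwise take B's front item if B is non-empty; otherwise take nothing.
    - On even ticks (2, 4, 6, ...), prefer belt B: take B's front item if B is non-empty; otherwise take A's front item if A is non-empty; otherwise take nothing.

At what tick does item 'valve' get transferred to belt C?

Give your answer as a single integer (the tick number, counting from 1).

Tick 1: prefer A, take ingot from A; A=[urn,plank,bolt,quill,keg] B=[valve,wedge,shaft,beam,node,joint] C=[ingot]
Tick 2: prefer B, take valve from B; A=[urn,plank,bolt,quill,keg] B=[wedge,shaft,beam,node,joint] C=[ingot,valve]

Answer: 2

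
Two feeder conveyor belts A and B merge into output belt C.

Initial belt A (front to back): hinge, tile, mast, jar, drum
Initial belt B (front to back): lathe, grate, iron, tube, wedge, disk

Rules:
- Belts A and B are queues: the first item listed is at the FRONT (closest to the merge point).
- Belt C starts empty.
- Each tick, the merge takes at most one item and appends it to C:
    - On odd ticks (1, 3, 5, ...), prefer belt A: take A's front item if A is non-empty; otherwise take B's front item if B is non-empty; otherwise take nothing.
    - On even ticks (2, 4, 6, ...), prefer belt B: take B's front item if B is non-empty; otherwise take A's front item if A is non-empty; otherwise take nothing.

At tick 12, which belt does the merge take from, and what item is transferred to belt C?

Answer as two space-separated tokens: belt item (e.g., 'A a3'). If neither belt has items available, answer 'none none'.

Tick 1: prefer A, take hinge from A; A=[tile,mast,jar,drum] B=[lathe,grate,iron,tube,wedge,disk] C=[hinge]
Tick 2: prefer B, take lathe from B; A=[tile,mast,jar,drum] B=[grate,iron,tube,wedge,disk] C=[hinge,lathe]
Tick 3: prefer A, take tile from A; A=[mast,jar,drum] B=[grate,iron,tube,wedge,disk] C=[hinge,lathe,tile]
Tick 4: prefer B, take grate from B; A=[mast,jar,drum] B=[iron,tube,wedge,disk] C=[hinge,lathe,tile,grate]
Tick 5: prefer A, take mast from A; A=[jar,drum] B=[iron,tube,wedge,disk] C=[hinge,lathe,tile,grate,mast]
Tick 6: prefer B, take iron from B; A=[jar,drum] B=[tube,wedge,disk] C=[hinge,lathe,tile,grate,mast,iron]
Tick 7: prefer A, take jar from A; A=[drum] B=[tube,wedge,disk] C=[hinge,lathe,tile,grate,mast,iron,jar]
Tick 8: prefer B, take tube from B; A=[drum] B=[wedge,disk] C=[hinge,lathe,tile,grate,mast,iron,jar,tube]
Tick 9: prefer A, take drum from A; A=[-] B=[wedge,disk] C=[hinge,lathe,tile,grate,mast,iron,jar,tube,drum]
Tick 10: prefer B, take wedge from B; A=[-] B=[disk] C=[hinge,lathe,tile,grate,mast,iron,jar,tube,drum,wedge]
Tick 11: prefer A, take disk from B; A=[-] B=[-] C=[hinge,lathe,tile,grate,mast,iron,jar,tube,drum,wedge,disk]
Tick 12: prefer B, both empty, nothing taken; A=[-] B=[-] C=[hinge,lathe,tile,grate,mast,iron,jar,tube,drum,wedge,disk]

Answer: none none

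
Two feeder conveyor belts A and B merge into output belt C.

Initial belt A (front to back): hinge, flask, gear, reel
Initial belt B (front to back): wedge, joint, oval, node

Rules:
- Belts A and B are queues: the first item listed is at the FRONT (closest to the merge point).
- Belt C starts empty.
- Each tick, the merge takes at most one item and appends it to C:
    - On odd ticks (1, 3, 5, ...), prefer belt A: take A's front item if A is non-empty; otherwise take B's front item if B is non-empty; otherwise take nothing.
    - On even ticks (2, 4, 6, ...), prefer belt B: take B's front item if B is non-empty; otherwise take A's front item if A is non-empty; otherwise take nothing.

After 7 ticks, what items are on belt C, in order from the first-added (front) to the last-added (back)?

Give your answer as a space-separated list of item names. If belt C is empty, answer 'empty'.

Tick 1: prefer A, take hinge from A; A=[flask,gear,reel] B=[wedge,joint,oval,node] C=[hinge]
Tick 2: prefer B, take wedge from B; A=[flask,gear,reel] B=[joint,oval,node] C=[hinge,wedge]
Tick 3: prefer A, take flask from A; A=[gear,reel] B=[joint,oval,node] C=[hinge,wedge,flask]
Tick 4: prefer B, take joint from B; A=[gear,reel] B=[oval,node] C=[hinge,wedge,flask,joint]
Tick 5: prefer A, take gear from A; A=[reel] B=[oval,node] C=[hinge,wedge,flask,joint,gear]
Tick 6: prefer B, take oval from B; A=[reel] B=[node] C=[hinge,wedge,flask,joint,gear,oval]
Tick 7: prefer A, take reel from A; A=[-] B=[node] C=[hinge,wedge,flask,joint,gear,oval,reel]

Answer: hinge wedge flask joint gear oval reel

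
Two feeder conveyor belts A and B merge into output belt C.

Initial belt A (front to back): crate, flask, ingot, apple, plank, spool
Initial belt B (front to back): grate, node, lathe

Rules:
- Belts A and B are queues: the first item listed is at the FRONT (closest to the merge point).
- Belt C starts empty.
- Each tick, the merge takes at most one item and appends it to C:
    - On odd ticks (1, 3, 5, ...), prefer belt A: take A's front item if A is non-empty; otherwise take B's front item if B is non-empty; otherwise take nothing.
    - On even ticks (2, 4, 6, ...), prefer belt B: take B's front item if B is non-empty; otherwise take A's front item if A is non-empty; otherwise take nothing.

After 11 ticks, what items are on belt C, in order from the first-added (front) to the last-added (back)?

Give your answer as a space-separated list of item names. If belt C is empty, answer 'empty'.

Tick 1: prefer A, take crate from A; A=[flask,ingot,apple,plank,spool] B=[grate,node,lathe] C=[crate]
Tick 2: prefer B, take grate from B; A=[flask,ingot,apple,plank,spool] B=[node,lathe] C=[crate,grate]
Tick 3: prefer A, take flask from A; A=[ingot,apple,plank,spool] B=[node,lathe] C=[crate,grate,flask]
Tick 4: prefer B, take node from B; A=[ingot,apple,plank,spool] B=[lathe] C=[crate,grate,flask,node]
Tick 5: prefer A, take ingot from A; A=[apple,plank,spool] B=[lathe] C=[crate,grate,flask,node,ingot]
Tick 6: prefer B, take lathe from B; A=[apple,plank,spool] B=[-] C=[crate,grate,flask,node,ingot,lathe]
Tick 7: prefer A, take apple from A; A=[plank,spool] B=[-] C=[crate,grate,flask,node,ingot,lathe,apple]
Tick 8: prefer B, take plank from A; A=[spool] B=[-] C=[crate,grate,flask,node,ingot,lathe,apple,plank]
Tick 9: prefer A, take spool from A; A=[-] B=[-] C=[crate,grate,flask,node,ingot,lathe,apple,plank,spool]
Tick 10: prefer B, both empty, nothing taken; A=[-] B=[-] C=[crate,grate,flask,node,ingot,lathe,apple,plank,spool]
Tick 11: prefer A, both empty, nothing taken; A=[-] B=[-] C=[crate,grate,flask,node,ingot,lathe,apple,plank,spool]

Answer: crate grate flask node ingot lathe apple plank spool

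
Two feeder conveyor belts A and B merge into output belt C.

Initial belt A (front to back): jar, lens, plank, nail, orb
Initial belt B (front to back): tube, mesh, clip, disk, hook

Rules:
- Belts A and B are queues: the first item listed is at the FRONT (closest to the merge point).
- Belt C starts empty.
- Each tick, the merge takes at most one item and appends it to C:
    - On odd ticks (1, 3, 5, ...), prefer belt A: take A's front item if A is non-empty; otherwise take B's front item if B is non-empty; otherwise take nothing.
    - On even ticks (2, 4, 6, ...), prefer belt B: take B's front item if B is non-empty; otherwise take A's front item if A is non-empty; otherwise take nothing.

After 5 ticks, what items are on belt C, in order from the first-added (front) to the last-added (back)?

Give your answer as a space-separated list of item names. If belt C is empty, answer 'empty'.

Tick 1: prefer A, take jar from A; A=[lens,plank,nail,orb] B=[tube,mesh,clip,disk,hook] C=[jar]
Tick 2: prefer B, take tube from B; A=[lens,plank,nail,orb] B=[mesh,clip,disk,hook] C=[jar,tube]
Tick 3: prefer A, take lens from A; A=[plank,nail,orb] B=[mesh,clip,disk,hook] C=[jar,tube,lens]
Tick 4: prefer B, take mesh from B; A=[plank,nail,orb] B=[clip,disk,hook] C=[jar,tube,lens,mesh]
Tick 5: prefer A, take plank from A; A=[nail,orb] B=[clip,disk,hook] C=[jar,tube,lens,mesh,plank]

Answer: jar tube lens mesh plank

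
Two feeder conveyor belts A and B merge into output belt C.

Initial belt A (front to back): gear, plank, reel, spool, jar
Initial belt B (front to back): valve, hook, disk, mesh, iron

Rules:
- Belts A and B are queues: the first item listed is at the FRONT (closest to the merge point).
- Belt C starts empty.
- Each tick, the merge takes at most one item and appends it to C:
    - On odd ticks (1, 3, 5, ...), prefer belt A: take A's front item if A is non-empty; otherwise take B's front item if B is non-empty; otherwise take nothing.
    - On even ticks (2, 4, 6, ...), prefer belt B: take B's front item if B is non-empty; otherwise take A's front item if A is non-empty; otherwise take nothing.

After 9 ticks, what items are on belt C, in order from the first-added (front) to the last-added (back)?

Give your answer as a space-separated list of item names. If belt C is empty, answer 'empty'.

Answer: gear valve plank hook reel disk spool mesh jar

Derivation:
Tick 1: prefer A, take gear from A; A=[plank,reel,spool,jar] B=[valve,hook,disk,mesh,iron] C=[gear]
Tick 2: prefer B, take valve from B; A=[plank,reel,spool,jar] B=[hook,disk,mesh,iron] C=[gear,valve]
Tick 3: prefer A, take plank from A; A=[reel,spool,jar] B=[hook,disk,mesh,iron] C=[gear,valve,plank]
Tick 4: prefer B, take hook from B; A=[reel,spool,jar] B=[disk,mesh,iron] C=[gear,valve,plank,hook]
Tick 5: prefer A, take reel from A; A=[spool,jar] B=[disk,mesh,iron] C=[gear,valve,plank,hook,reel]
Tick 6: prefer B, take disk from B; A=[spool,jar] B=[mesh,iron] C=[gear,valve,plank,hook,reel,disk]
Tick 7: prefer A, take spool from A; A=[jar] B=[mesh,iron] C=[gear,valve,plank,hook,reel,disk,spool]
Tick 8: prefer B, take mesh from B; A=[jar] B=[iron] C=[gear,valve,plank,hook,reel,disk,spool,mesh]
Tick 9: prefer A, take jar from A; A=[-] B=[iron] C=[gear,valve,plank,hook,reel,disk,spool,mesh,jar]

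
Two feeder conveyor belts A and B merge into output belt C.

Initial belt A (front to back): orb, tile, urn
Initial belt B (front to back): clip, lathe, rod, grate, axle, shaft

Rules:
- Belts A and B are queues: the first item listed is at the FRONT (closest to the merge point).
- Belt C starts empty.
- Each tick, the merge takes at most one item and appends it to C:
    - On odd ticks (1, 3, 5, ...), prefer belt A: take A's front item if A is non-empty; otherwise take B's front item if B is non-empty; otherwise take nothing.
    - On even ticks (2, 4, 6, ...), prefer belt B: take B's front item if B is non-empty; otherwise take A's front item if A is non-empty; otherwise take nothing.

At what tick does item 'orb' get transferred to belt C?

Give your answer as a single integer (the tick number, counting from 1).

Answer: 1

Derivation:
Tick 1: prefer A, take orb from A; A=[tile,urn] B=[clip,lathe,rod,grate,axle,shaft] C=[orb]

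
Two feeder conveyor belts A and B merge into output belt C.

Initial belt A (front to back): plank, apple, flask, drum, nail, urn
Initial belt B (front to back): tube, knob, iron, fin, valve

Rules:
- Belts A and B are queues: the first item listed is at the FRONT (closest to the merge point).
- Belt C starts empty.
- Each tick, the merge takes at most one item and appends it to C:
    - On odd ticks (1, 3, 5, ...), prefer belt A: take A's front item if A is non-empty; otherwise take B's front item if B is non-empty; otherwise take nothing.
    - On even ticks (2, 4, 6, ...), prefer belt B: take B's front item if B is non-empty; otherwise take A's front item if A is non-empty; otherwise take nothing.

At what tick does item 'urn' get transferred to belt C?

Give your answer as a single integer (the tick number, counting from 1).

Tick 1: prefer A, take plank from A; A=[apple,flask,drum,nail,urn] B=[tube,knob,iron,fin,valve] C=[plank]
Tick 2: prefer B, take tube from B; A=[apple,flask,drum,nail,urn] B=[knob,iron,fin,valve] C=[plank,tube]
Tick 3: prefer A, take apple from A; A=[flask,drum,nail,urn] B=[knob,iron,fin,valve] C=[plank,tube,apple]
Tick 4: prefer B, take knob from B; A=[flask,drum,nail,urn] B=[iron,fin,valve] C=[plank,tube,apple,knob]
Tick 5: prefer A, take flask from A; A=[drum,nail,urn] B=[iron,fin,valve] C=[plank,tube,apple,knob,flask]
Tick 6: prefer B, take iron from B; A=[drum,nail,urn] B=[fin,valve] C=[plank,tube,apple,knob,flask,iron]
Tick 7: prefer A, take drum from A; A=[nail,urn] B=[fin,valve] C=[plank,tube,apple,knob,flask,iron,drum]
Tick 8: prefer B, take fin from B; A=[nail,urn] B=[valve] C=[plank,tube,apple,knob,flask,iron,drum,fin]
Tick 9: prefer A, take nail from A; A=[urn] B=[valve] C=[plank,tube,apple,knob,flask,iron,drum,fin,nail]
Tick 10: prefer B, take valve from B; A=[urn] B=[-] C=[plank,tube,apple,knob,flask,iron,drum,fin,nail,valve]
Tick 11: prefer A, take urn from A; A=[-] B=[-] C=[plank,tube,apple,knob,flask,iron,drum,fin,nail,valve,urn]

Answer: 11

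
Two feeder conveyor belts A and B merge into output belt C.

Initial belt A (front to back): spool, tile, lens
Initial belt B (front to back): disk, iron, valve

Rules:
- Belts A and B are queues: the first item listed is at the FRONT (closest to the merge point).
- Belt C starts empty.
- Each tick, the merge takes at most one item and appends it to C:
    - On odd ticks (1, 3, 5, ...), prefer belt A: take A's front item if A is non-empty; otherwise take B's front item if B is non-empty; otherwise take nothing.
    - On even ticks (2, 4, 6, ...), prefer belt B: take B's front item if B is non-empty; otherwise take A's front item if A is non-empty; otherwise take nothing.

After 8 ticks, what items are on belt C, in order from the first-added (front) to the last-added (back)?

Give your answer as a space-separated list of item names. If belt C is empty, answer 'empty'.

Answer: spool disk tile iron lens valve

Derivation:
Tick 1: prefer A, take spool from A; A=[tile,lens] B=[disk,iron,valve] C=[spool]
Tick 2: prefer B, take disk from B; A=[tile,lens] B=[iron,valve] C=[spool,disk]
Tick 3: prefer A, take tile from A; A=[lens] B=[iron,valve] C=[spool,disk,tile]
Tick 4: prefer B, take iron from B; A=[lens] B=[valve] C=[spool,disk,tile,iron]
Tick 5: prefer A, take lens from A; A=[-] B=[valve] C=[spool,disk,tile,iron,lens]
Tick 6: prefer B, take valve from B; A=[-] B=[-] C=[spool,disk,tile,iron,lens,valve]
Tick 7: prefer A, both empty, nothing taken; A=[-] B=[-] C=[spool,disk,tile,iron,lens,valve]
Tick 8: prefer B, both empty, nothing taken; A=[-] B=[-] C=[spool,disk,tile,iron,lens,valve]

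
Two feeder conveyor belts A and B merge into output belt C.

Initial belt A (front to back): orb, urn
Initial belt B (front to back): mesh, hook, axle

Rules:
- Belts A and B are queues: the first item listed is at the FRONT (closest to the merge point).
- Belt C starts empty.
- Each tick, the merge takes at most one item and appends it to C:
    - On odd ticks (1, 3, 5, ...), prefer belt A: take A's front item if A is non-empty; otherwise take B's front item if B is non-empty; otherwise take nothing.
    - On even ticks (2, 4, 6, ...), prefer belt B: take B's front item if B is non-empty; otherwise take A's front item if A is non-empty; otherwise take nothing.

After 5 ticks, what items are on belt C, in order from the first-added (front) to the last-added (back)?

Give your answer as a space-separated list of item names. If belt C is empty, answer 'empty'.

Tick 1: prefer A, take orb from A; A=[urn] B=[mesh,hook,axle] C=[orb]
Tick 2: prefer B, take mesh from B; A=[urn] B=[hook,axle] C=[orb,mesh]
Tick 3: prefer A, take urn from A; A=[-] B=[hook,axle] C=[orb,mesh,urn]
Tick 4: prefer B, take hook from B; A=[-] B=[axle] C=[orb,mesh,urn,hook]
Tick 5: prefer A, take axle from B; A=[-] B=[-] C=[orb,mesh,urn,hook,axle]

Answer: orb mesh urn hook axle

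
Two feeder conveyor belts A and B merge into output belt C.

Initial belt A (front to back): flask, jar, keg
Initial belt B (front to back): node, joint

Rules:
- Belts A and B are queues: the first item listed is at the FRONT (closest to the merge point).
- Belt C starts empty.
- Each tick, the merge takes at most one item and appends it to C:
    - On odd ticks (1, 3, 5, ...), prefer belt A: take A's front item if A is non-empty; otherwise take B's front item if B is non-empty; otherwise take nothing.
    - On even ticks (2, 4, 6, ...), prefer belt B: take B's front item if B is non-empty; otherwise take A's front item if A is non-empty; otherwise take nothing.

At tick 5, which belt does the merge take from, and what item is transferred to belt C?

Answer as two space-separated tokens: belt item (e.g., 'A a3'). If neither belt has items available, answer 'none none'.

Tick 1: prefer A, take flask from A; A=[jar,keg] B=[node,joint] C=[flask]
Tick 2: prefer B, take node from B; A=[jar,keg] B=[joint] C=[flask,node]
Tick 3: prefer A, take jar from A; A=[keg] B=[joint] C=[flask,node,jar]
Tick 4: prefer B, take joint from B; A=[keg] B=[-] C=[flask,node,jar,joint]
Tick 5: prefer A, take keg from A; A=[-] B=[-] C=[flask,node,jar,joint,keg]

Answer: A keg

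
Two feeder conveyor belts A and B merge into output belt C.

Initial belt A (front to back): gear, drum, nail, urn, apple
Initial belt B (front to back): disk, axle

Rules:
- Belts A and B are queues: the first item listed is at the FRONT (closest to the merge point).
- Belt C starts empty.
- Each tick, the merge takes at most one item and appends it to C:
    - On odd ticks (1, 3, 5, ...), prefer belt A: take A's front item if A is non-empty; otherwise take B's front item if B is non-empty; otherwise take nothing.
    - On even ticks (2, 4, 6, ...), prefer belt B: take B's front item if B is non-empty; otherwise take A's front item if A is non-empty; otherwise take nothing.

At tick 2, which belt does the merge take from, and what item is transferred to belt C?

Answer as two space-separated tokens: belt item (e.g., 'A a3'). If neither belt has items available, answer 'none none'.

Answer: B disk

Derivation:
Tick 1: prefer A, take gear from A; A=[drum,nail,urn,apple] B=[disk,axle] C=[gear]
Tick 2: prefer B, take disk from B; A=[drum,nail,urn,apple] B=[axle] C=[gear,disk]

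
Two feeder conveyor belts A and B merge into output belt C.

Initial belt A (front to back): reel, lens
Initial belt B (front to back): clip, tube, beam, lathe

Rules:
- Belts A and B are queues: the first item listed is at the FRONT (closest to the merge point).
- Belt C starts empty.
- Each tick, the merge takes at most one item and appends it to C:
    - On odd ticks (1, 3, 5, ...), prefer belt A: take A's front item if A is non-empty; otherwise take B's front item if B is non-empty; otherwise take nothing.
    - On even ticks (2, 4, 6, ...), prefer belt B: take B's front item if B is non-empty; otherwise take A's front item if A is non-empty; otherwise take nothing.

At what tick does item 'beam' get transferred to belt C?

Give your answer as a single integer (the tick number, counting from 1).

Answer: 5

Derivation:
Tick 1: prefer A, take reel from A; A=[lens] B=[clip,tube,beam,lathe] C=[reel]
Tick 2: prefer B, take clip from B; A=[lens] B=[tube,beam,lathe] C=[reel,clip]
Tick 3: prefer A, take lens from A; A=[-] B=[tube,beam,lathe] C=[reel,clip,lens]
Tick 4: prefer B, take tube from B; A=[-] B=[beam,lathe] C=[reel,clip,lens,tube]
Tick 5: prefer A, take beam from B; A=[-] B=[lathe] C=[reel,clip,lens,tube,beam]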